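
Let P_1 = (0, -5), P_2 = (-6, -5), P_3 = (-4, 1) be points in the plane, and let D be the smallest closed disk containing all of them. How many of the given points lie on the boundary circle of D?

3

Side lengths²: P_1P_2² = 36, P_1P_3² = 52, P_2P_3² = 40.
Since P_1P_3² = 52 < 40 + 36 = 76, the triangle is acute, so the smallest enclosing circle is the circumcircle.
Circumcentre = (-3, -8/3), r² = 130/9.
The points at distance exactly r from the centre are P_1, P_2, P_3 — 3 points.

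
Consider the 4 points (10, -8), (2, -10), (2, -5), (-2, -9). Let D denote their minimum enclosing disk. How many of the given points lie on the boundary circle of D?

2

By Welzl's lemma the MEC is supported by two points (diametrically opposite) or three points (on a circumcircle).
The farthest pair is (10, -8)–(-2, -9) with squared distance 145. The circle on this segment as diameter has centre (4, -8.5) and r² = 145/4 = 36.25.
Check (2, -10): distance² to centre = 6.25 ≤ 36.25, so it lies inside.
All remaining points lie in this disk, and no smaller disk contains both endpoints, so this is the minimum enclosing circle.
The points at distance exactly r from the centre are (10, -8), (-2, -9) — 2 points.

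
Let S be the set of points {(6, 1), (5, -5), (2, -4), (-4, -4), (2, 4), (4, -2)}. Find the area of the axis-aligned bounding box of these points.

90

x ranges over [-4, 6], width 10.
y ranges over [-5, 4], height 9.
Area = 10 × 9 = 90.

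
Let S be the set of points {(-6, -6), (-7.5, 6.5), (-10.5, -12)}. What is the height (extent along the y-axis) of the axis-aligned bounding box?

18.5

max y = 6.5, min y = -12, so height = 18.5.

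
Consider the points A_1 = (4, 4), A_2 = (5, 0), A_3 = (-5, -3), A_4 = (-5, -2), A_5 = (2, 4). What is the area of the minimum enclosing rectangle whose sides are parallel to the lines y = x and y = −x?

In coordinates u = x + y, v = x − y the rectangle is axis-aligned; the map (x,y)→(u,v) scales areas by 2.
u-values: 8, 5, -8, -7, 6; range = 8 − (-8) = 16.
v-values: 0, 5, -2, -3, -2; range = 5 − (-3) = 8.
Area = (16 × 8) / 2 = 64.

64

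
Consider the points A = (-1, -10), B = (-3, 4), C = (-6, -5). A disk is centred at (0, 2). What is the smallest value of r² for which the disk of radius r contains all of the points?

The required radius is the distance from (0, 2) to the farthest point.
Squared distances: 145, 13, 85.
Maximum is 145, attained at A.

145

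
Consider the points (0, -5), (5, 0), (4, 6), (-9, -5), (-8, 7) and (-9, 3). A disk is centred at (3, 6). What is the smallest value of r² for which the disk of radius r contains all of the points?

265

The required radius is the distance from (3, 6) to the farthest point.
Squared distances: 130, 40, 1, 265, 122, 153.
Maximum is 265, attained at (-9, -5).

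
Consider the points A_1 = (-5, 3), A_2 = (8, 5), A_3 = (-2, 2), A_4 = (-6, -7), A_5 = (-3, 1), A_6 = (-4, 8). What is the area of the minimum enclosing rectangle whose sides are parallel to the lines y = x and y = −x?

In coordinates u = x + y, v = x − y the rectangle is axis-aligned; the map (x,y)→(u,v) scales areas by 2.
u-values: -2, 13, 0, -13, -2, 4; range = 13 − (-13) = 26.
v-values: -8, 3, -4, 1, -4, -12; range = 3 − (-12) = 15.
Area = (26 × 15) / 2 = 195.

195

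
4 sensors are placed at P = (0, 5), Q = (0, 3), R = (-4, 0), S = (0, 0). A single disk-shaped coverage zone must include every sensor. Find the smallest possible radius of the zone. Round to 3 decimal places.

The minimum enclosing circle of a finite set is fixed by two of the points (as a diameter) or three (as a circumcircle).
The farthest pair is P–R with squared distance 41. The circle on this segment as diameter has centre (-2, 2.5) and r² = 41/4 = 10.25.
Check Q: distance² to centre = 4.25 ≤ 10.25, so it lies inside.
All remaining points lie in this disk, and no smaller disk contains both endpoints, so this is the minimum enclosing circle.
r = √(10.25) ≈ 3.202.

3.202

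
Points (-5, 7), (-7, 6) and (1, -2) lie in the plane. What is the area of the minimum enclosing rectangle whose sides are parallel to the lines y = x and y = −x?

24

In coordinates u = x + y, v = x − y the rectangle is axis-aligned; the map (x,y)→(u,v) scales areas by 2.
u-values: 2, -1, -1; range = 2 − (-1) = 3.
v-values: -12, -13, 3; range = 3 − (-13) = 16.
Area = (3 × 16) / 2 = 24.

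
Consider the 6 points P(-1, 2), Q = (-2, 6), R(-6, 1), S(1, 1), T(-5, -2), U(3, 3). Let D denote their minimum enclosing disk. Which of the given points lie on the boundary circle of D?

Q, T, U

A smallest enclosing disk is always determined by at most three of the input points on its boundary.
The minimum enclosing circle is determined by three boundary points: Q, T, U.
Their circumcentre is (-143/98, 121/98) with r² = 110449/4802.
The farthest remaining point R is at distance² 99277/4802 ≤ 110449/4802.
The points at distance exactly r from the centre are Q, T, U — 3 points.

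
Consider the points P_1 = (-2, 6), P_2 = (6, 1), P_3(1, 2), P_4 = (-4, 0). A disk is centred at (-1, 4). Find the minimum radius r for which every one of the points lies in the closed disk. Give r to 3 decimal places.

The required radius is the distance from (-1, 4) to the farthest point.
Squared distances: 5, 58, 8, 25.
Maximum is 58, attained at P_2.
r = √58 ≈ 7.616.

7.616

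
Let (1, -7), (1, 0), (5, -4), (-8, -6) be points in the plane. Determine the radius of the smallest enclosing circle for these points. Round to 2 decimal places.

The farthest pair is (5, -4)–(-8, -6) with squared distance 173. The circle on this segment as diameter has centre (-1.5, -5) and r² = 173/4 = 43.25.
Check (1, -7): distance² to centre = 10.25 ≤ 43.25, so it lies inside.
All remaining points lie in this disk, and no smaller disk contains both endpoints, so this is the minimum enclosing circle.
r = √(43.25) ≈ 6.58.

6.58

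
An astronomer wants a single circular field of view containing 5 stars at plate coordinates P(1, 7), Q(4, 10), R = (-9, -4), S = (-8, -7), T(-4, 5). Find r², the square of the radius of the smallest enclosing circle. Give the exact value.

108.25

By Welzl's lemma the MEC is supported by two points (diametrically opposite) or three points (on a circumcircle).
The farthest pair is Q–S with squared distance 433. The circle on this segment as diameter has centre (-2, 1.5) and r² = 433/4 = 108.25.
Check P: distance² to centre = 39.25 ≤ 108.25, so it lies inside.
All remaining points lie in this disk, and no smaller disk contains both endpoints, so this is the minimum enclosing circle.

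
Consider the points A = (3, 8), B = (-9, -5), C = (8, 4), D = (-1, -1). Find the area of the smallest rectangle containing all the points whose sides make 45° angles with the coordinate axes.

In coordinates u = x + y, v = x − y the rectangle is axis-aligned; the map (x,y)→(u,v) scales areas by 2.
u-values: 11, -14, 12, -2; range = 12 − (-14) = 26.
v-values: -5, -4, 4, 0; range = 4 − (-5) = 9.
Area = (26 × 9) / 2 = 117.

117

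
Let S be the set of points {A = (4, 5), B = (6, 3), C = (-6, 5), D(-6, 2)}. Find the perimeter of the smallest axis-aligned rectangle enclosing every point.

Width = max x − min x = 6 − (-6) = 12.
Height = max y − min y = 5 − 2 = 3.
Perimeter = 2(12 + 3) = 30.

30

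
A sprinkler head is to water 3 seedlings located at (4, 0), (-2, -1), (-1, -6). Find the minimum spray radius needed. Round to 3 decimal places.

3.907

Call the three points A, B, C in the order given.
Side lengths²: AB² = 37, AC² = 61, BC² = 26.
Since AC² = 61 < 37 + 26 = 63, the triangle is acute, so the smallest enclosing circle is the circumcircle.
Circumcentre = (87/62, -181/62), r² = 29341/1922.
r = √(29341/1922) ≈ 3.907.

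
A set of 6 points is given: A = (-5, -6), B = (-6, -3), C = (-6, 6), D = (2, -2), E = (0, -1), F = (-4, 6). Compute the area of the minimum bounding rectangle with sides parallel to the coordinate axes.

x ranges over [-6, 2], width 8.
y ranges over [-6, 6], height 12.
Area = 8 × 12 = 96.

96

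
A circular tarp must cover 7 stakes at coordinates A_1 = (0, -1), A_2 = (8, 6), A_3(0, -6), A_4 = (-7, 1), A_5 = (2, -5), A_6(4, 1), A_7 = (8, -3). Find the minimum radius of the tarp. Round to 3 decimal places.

By Welzl's lemma the MEC is supported by two points (diametrically opposite) or three points (on a circumcircle).
The minimum enclosing circle is determined by three boundary points: A_2, A_4, A_7.
Their circumcentre is (7/6, 1.5) with r² = 1205/18.
The farthest remaining point A_3 is at distance² 1037/18 ≤ 1205/18.
r = √(1205/18) ≈ 8.182.

8.182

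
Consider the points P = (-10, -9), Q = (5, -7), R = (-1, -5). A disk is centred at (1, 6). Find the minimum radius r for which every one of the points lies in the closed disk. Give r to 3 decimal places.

The required radius is the distance from (1, 6) to the farthest point.
Squared distances: 346, 185, 125.
Maximum is 346, attained at P.
r = √346 ≈ 18.601.

18.601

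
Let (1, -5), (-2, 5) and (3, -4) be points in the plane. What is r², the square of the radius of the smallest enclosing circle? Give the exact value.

Call the three points A, B, C in the order given.
Side lengths²: AB² = 109, AC² = 5, BC² = 106.
Since AB² = 109 < 106 + 5 = 111, the triangle is acute, so the smallest enclosing circle is the circumcircle.
Circumcentre = (-13/46, 3/46), r² = 28885/1058.

28885/1058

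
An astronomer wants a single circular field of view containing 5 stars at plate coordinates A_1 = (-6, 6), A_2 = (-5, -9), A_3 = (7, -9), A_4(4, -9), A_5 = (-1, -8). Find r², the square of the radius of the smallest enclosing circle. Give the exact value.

A smallest enclosing disk is always determined by at most three of the input points on its boundary.
The farthest pair is A_1–A_3 with squared distance 394. The circle on this segment as diameter has centre (0.5, -1.5) and r² = 394/4 = 98.5.
Check A_2: distance² to centre = 86.5 ≤ 98.5, so it lies inside.
All remaining points lie in this disk, and no smaller disk contains both endpoints, so this is the minimum enclosing circle.

98.5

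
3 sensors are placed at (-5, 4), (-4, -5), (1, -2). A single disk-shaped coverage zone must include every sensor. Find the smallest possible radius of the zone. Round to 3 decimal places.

4.667

Call the three points A, B, C in the order given.
Side lengths²: AB² = 82, AC² = 72, BC² = 34.
Since AB² = 82 < 72 + 34 = 106, the triangle is acute, so the smallest enclosing circle is the circumcircle.
Circumcentre = (-3.375, -0.375), r² = 21.78125.
r = √(21.78125) ≈ 4.667.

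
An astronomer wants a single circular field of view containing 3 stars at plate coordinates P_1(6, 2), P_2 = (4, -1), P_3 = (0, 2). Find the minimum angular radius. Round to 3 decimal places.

3.005

Side lengths²: P_1P_2² = 13, P_1P_3² = 36, P_2P_3² = 25.
Since P_1P_3² = 36 < 25 + 13 = 38, the triangle is acute, so the smallest enclosing circle is the circumcircle.
Circumcentre = (3, 11/6), r² = 325/36.
r = √(325/36) ≈ 3.005.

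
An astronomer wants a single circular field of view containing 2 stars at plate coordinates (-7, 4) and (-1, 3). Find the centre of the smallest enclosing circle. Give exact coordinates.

The smallest circle enclosing two points has them as diameter endpoints.
Centre = midpoint = (-4, 3.5); r² = |(-7, 4)−(-1, 3)|²/4 = 37/4 = 9.25.
Centre = (-4, 3.5).

(-4, 3.5)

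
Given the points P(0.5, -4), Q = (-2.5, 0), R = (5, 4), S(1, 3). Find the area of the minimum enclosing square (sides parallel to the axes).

The bounding box has width 7.5 and height 8.
An axis-aligned square enclosing the set must have side ≥ max(width, height).
So the minimum side is max(7.5, 8) = 8.
Area = 8² = 64.

64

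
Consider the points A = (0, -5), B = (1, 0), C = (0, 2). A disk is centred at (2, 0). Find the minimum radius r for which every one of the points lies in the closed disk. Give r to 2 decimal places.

The required radius is the distance from (2, 0) to the farthest point.
Squared distances: 29, 1, 8.
Maximum is 29, attained at A.
r = √29 ≈ 5.39.

5.39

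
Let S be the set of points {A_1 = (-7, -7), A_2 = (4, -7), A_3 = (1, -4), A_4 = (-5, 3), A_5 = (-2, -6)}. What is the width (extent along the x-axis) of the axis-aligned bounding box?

max x = 4, min x = -7, so width = 11.

11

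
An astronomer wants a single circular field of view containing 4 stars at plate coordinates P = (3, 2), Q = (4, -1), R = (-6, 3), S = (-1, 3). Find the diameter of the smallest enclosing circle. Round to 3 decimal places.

The minimum enclosing circle of a finite set is fixed by two of the points (as a diameter) or three (as a circumcircle).
The farthest pair is Q–R with squared distance 116. The circle on this segment as diameter has centre (-1, 1) and r² = 116/4 = 29.
Check P: distance² to centre = 17 ≤ 29, so it lies inside.
All remaining points lie in this disk, and no smaller disk contains both endpoints, so this is the minimum enclosing circle.
Diameter = 2r = 2√29 ≈ 10.770.

10.770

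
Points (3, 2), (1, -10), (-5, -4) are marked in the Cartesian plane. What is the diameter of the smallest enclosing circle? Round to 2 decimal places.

Call the three points A, B, C in the order given.
Side lengths²: AB² = 148, AC² = 100, BC² = 72.
Since AB² = 148 < 100 + 72 = 172, the triangle is acute, so the smallest enclosing circle is the circumcircle.
Circumcentre = (8/7, -27/7), r² = 1850/49.
Diameter = 2r = 2√(1850/49) ≈ 12.29.

12.29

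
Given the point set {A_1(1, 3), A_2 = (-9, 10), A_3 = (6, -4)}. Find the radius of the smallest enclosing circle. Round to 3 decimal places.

Side lengths²: A_1A_2² = 149, A_1A_3² = 74, A_2A_3² = 421.
Since A_2A_3² = 421 ≥ 149 + 74 = 223, the angle opposite A_2A_3 is not acute, so the smallest enclosing circle has A_2A_3 as diameter.
Centre = midpoint of A_2A_3 = (-1.5, 3), r² = 421/4 = 105.25.
r = √(105.25) ≈ 10.259.

10.259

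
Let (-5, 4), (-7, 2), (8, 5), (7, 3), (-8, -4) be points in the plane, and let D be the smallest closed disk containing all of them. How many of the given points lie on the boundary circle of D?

The farthest pair is (8, 5)–(-8, -4) with squared distance 337. The circle on this segment as diameter has centre (0, 0.5) and r² = 337/4 = 84.25.
Check (-5, 4): distance² to centre = 37.25 ≤ 84.25, so it lies inside.
All remaining points lie in this disk, and no smaller disk contains both endpoints, so this is the minimum enclosing circle.
The points at distance exactly r from the centre are (8, 5), (-8, -4) — 2 points.

2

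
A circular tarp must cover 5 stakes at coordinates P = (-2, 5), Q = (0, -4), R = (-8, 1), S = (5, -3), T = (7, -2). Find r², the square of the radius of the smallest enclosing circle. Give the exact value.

The minimum enclosing circle of a finite set is fixed by two of the points (as a diameter) or three (as a circumcircle).
The farthest pair is R–T with squared distance 234. The circle on this segment as diameter has centre (-0.5, -0.5) and r² = 234/4 = 58.5.
Check P: distance² to centre = 32.5 ≤ 58.5, so it lies inside.
All remaining points lie in this disk, and no smaller disk contains both endpoints, so this is the minimum enclosing circle.

58.5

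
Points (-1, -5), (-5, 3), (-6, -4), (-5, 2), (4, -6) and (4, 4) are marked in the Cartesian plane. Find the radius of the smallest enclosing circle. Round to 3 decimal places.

6.530

By Welzl's lemma the MEC is supported by two points (diametrically opposite) or three points (on a circumcircle).
The minimum enclosing circle is determined by three boundary points: (-6, -4), (4, -6), (4, 4).
Their circumcentre is (-0.2, -1) with r² = 42.64.
The farthest remaining point (-5, 3) is at distance² 39.04 ≤ 42.64.
r = √(42.64) ≈ 6.530.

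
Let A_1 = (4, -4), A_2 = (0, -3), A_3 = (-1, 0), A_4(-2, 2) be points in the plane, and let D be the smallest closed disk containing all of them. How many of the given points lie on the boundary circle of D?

The farthest pair is A_1–A_4 with squared distance 72. The circle on this segment as diameter has centre (1, -1) and r² = 72/4 = 18.
Check A_2: distance² to centre = 5 ≤ 18, so it lies inside.
All remaining points lie in this disk, and no smaller disk contains both endpoints, so this is the minimum enclosing circle.
The points at distance exactly r from the centre are A_1, A_4 — 2 points.

2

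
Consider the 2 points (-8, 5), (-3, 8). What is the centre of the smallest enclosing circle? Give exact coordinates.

(-5.5, 6.5)

The smallest circle enclosing two points has them as diameter endpoints.
Centre = midpoint = (-5.5, 6.5); r² = |(-8, 5)−(-3, 8)|²/4 = 34/4 = 8.5.
Centre = (-5.5, 6.5).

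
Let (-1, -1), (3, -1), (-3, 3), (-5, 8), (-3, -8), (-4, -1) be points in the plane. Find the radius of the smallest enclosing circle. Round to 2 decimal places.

8.06

The farthest pair is (-5, 8)–(-3, -8) with squared distance 260. The circle on this segment as diameter has centre (-4, 0) and r² = 260/4 = 65.
Check (-1, -1): distance² to centre = 10 ≤ 65, so it lies inside.
All remaining points lie in this disk, and no smaller disk contains both endpoints, so this is the minimum enclosing circle.
r = √65 ≈ 8.06.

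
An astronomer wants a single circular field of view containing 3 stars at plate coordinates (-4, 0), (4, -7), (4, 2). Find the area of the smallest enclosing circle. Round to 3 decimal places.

94.297

Call the three points A, B, C in the order given.
Side lengths²: AB² = 113, AC² = 68, BC² = 81.
Since AB² = 113 < 81 + 68 = 149, the triangle is acute, so the smallest enclosing circle is the circumcircle.
Circumcentre = (0.875, -2.5), r² = 30.015625.
Area = π·r² = π·30.015625 ≈ 94.297.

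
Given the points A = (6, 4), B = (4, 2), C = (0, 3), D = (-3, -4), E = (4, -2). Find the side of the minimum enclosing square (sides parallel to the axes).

9

The bounding box has width 9 and height 8.
An axis-aligned square enclosing the set must have side ≥ max(width, height).
So the minimum side is max(9, 8) = 9.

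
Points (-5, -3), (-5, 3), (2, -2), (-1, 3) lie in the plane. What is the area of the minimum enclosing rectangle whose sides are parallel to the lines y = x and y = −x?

In coordinates u = x + y, v = x − y the rectangle is axis-aligned; the map (x,y)→(u,v) scales areas by 2.
u-values: -8, -2, 0, 2; range = 2 − (-8) = 10.
v-values: -2, -8, 4, -4; range = 4 − (-8) = 12.
Area = (10 × 12) / 2 = 60.

60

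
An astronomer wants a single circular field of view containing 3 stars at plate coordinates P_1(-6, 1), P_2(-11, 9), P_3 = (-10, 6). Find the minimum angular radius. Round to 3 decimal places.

4.717

Side lengths²: P_1P_2² = 89, P_1P_3² = 41, P_2P_3² = 10.
Since P_1P_2² = 89 ≥ 41 + 10 = 51, the angle opposite P_1P_2 is not acute, so the smallest enclosing circle has P_1P_2 as diameter.
Centre = midpoint of P_1P_2 = (-8.5, 5), r² = 89/4 = 22.25.
r = √(22.25) ≈ 4.717.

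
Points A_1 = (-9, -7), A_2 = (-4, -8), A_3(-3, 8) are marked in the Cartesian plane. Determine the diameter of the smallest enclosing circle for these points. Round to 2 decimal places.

16.30

Side lengths²: A_1A_2² = 26, A_1A_3² = 261, A_2A_3² = 257.
Since A_1A_3² = 261 < 257 + 26 = 283, the triangle is acute, so the smallest enclosing circle is the circumcircle.
Circumcentre = (-269/54, 5/54), r² = 96889/1458.
Diameter = 2r = 2√(96889/1458) ≈ 16.30.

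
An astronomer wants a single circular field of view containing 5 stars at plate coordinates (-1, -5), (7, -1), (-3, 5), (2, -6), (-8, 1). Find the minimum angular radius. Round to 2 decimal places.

7.57

A smallest enclosing disk is always determined by at most three of the input points on its boundary.
The farthest pair is (7, -1)–(-8, 1) with squared distance 229. The circle on this segment as diameter has centre (-0.5, 0) and r² = 229/4 = 57.25.
Check (-1, -5): distance² to centre = 25.25 ≤ 57.25, so it lies inside.
All remaining points lie in this disk, and no smaller disk contains both endpoints, so this is the minimum enclosing circle.
r = √(57.25) ≈ 7.57.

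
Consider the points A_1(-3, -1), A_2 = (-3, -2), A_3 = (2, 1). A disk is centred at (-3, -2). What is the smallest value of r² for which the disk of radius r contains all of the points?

34

The required radius is the distance from (-3, -2) to the farthest point.
Squared distances: 1, 0, 34.
Maximum is 34, attained at A_3.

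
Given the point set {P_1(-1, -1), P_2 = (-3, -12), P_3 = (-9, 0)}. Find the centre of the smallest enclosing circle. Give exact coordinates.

Side lengths²: P_1P_2² = 125, P_1P_3² = 65, P_2P_3² = 180.
Since P_2P_3² = 180 < 125 + 65 = 190, the triangle is acute, so the smallest enclosing circle is the circumcircle.
Circumcentre = (-17/3, -35/6), r² = 1625/36.
Centre = (-17/3, -35/6).

(-17/3, -35/6)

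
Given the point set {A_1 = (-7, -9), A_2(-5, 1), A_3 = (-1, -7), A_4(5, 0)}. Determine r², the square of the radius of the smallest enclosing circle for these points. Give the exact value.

The minimum enclosing circle of a finite set is fixed by two of the points (as a diameter) or three (as a circumcircle).
The farthest pair is A_1–A_4 with squared distance 225. The circle on this segment as diameter has centre (-1, -4.5) and r² = 225/4 = 56.25.
Check A_2: distance² to centre = 46.25 ≤ 56.25, so it lies inside.
All remaining points lie in this disk, and no smaller disk contains both endpoints, so this is the minimum enclosing circle.

56.25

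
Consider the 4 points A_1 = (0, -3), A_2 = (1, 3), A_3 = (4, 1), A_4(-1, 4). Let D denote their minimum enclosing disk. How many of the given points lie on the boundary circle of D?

3

The minimum enclosing circle is determined by three boundary points: A_1, A_3, A_4.
Their circumcentre is (0.375, 0.625) with r² = 13.28125.
The farthest remaining point A_2 is at distance² 6.03125 ≤ 13.28125.
The points at distance exactly r from the centre are A_1, A_3, A_4 — 3 points.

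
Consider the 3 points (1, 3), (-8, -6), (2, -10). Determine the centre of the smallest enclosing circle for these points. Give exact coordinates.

(-9/7, -26/7)

Call the three points A, B, C in the order given.
Side lengths²: AB² = 162, AC² = 170, BC² = 116.
Since AC² = 170 < 162 + 116 = 278, the triangle is acute, so the smallest enclosing circle is the circumcircle.
Circumcentre = (-9/7, -26/7), r² = 2465/49.
Centre = (-9/7, -26/7).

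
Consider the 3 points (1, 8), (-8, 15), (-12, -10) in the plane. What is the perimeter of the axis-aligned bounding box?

76

Width = max x − min x = 1 − (-12) = 13.
Height = max y − min y = 15 − (-10) = 25.
Perimeter = 2(13 + 25) = 76.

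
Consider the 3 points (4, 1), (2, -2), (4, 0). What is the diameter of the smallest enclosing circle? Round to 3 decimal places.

3.606

Call the three points A, B, C in the order given.
Side lengths²: AB² = 13, AC² = 1, BC² = 8.
Since AB² = 13 ≥ 8 + 1 = 9, the angle opposite AB is not acute, so the smallest enclosing circle has AB as diameter.
Centre = midpoint of AB = (3, -0.5), r² = 13/4 = 3.25.
Diameter = 2r = 2√(3.25) ≈ 3.606.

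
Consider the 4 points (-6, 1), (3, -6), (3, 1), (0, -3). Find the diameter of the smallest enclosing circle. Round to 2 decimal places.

11.40

A smallest enclosing disk is always determined by at most three of the input points on its boundary.
The farthest pair is (-6, 1)–(3, -6) with squared distance 130. The circle on this segment as diameter has centre (-1.5, -2.5) and r² = 130/4 = 32.5.
Check (3, 1): distance² to centre = 32.5 ≤ 32.5, so it lies inside.
All remaining points lie in this disk, and no smaller disk contains both endpoints, so this is the minimum enclosing circle.
Diameter = 2r = 2√(32.5) ≈ 11.40.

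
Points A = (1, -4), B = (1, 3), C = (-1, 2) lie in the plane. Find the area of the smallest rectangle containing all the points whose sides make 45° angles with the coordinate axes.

28

In coordinates u = x + y, v = x − y the rectangle is axis-aligned; the map (x,y)→(u,v) scales areas by 2.
u-values: -3, 4, 1; range = 4 − (-3) = 7.
v-values: 5, -2, -3; range = 5 − (-3) = 8.
Area = (7 × 8) / 2 = 28.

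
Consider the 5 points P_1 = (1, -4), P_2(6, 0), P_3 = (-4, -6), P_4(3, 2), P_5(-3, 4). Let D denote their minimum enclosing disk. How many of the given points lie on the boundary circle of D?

3

The minimum enclosing circle is determined by three boundary points: P_2, P_3, P_5.
Their circumcentre is (1/94, -127/94) with r² = 166549/4418.
The farthest remaining point P_4 is at distance² 89093/4418 ≤ 166549/4418.
The points at distance exactly r from the centre are P_2, P_3, P_5 — 3 points.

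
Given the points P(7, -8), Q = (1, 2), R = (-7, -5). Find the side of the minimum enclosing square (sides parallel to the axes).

The bounding box has width 14 and height 10.
An axis-aligned square enclosing the set must have side ≥ max(width, height).
So the minimum side is max(14, 10) = 14.

14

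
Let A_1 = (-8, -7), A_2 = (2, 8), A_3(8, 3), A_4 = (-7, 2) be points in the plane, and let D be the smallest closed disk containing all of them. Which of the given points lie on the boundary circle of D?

A smallest enclosing disk is always determined by at most three of the input points on its boundary.
The minimum enclosing circle is determined by three boundary points: A_1, A_2, A_3.
Their circumcentre is (-15/28, -8/7) with r² = 70577/784.
The farthest remaining point A_4 is at distance² 40505/784 ≤ 70577/784.
The points at distance exactly r from the centre are A_1, A_2, A_3 — 3 points.

A_1, A_2, A_3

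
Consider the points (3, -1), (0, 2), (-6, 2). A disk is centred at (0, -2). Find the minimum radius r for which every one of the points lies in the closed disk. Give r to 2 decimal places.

The required radius is the distance from (0, -2) to the farthest point.
Squared distances: 10, 16, 52.
Maximum is 52, attained at (-6, 2).
r = √52 ≈ 7.21.

7.21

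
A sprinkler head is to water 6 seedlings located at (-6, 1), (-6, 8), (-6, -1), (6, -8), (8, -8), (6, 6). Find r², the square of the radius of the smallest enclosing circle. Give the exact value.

A smallest enclosing disk is always determined by at most three of the input points on its boundary.
The farthest pair is (-6, 8)–(8, -8) with squared distance 452. The circle on this segment as diameter has centre (1, 0) and r² = 452/4 = 113.
Check (-6, 1): distance² to centre = 50 ≤ 113, so it lies inside.
All remaining points lie in this disk, and no smaller disk contains both endpoints, so this is the minimum enclosing circle.

113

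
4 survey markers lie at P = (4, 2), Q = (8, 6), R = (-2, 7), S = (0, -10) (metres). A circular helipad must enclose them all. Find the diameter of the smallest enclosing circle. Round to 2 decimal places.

The minimum enclosing circle is determined by three boundary points: Q, R, S.
Their circumcentre is (47/21, -47/42) with r² = 147965/1764.
The farthest remaining point P is at distance² 22637/1764 ≤ 147965/1764.
Diameter = 2r = 2√(147965/1764) ≈ 18.32.

18.32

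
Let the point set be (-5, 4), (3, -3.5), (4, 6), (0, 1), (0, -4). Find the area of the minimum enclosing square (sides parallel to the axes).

The bounding box has width 9 and height 10.
An axis-aligned square enclosing the set must have side ≥ max(width, height).
So the minimum side is max(9, 10) = 10.
Area = 10² = 100.

100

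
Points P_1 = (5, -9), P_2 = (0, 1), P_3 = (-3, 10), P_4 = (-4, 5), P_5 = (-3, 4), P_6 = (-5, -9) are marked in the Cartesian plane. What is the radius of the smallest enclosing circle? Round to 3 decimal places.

A smallest enclosing disk is always determined by at most three of the input points on its boundary.
The minimum enclosing circle is determined by three boundary points: P_1, P_3, P_6.
Their circumcentre is (0, 3/38) with r² = 155125/1444.
The farthest remaining point P_4 is at distance² 58073/1444 ≤ 155125/1444.
r = √(155125/1444) ≈ 10.365.

10.365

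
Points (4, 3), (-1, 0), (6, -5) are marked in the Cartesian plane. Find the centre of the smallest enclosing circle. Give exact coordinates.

(75/23, -33/23)

Call the three points A, B, C in the order given.
Side lengths²: AB² = 34, AC² = 68, BC² = 74.
Since BC² = 74 < 68 + 34 = 102, the triangle is acute, so the smallest enclosing circle is the circumcircle.
Circumcentre = (75/23, -33/23), r² = 10693/529.
Centre = (75/23, -33/23).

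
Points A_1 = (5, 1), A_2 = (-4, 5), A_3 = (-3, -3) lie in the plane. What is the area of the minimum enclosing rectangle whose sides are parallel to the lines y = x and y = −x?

In coordinates u = x + y, v = x − y the rectangle is axis-aligned; the map (x,y)→(u,v) scales areas by 2.
u-values: 6, 1, -6; range = 6 − (-6) = 12.
v-values: 4, -9, 0; range = 4 − (-9) = 13.
Area = (12 × 13) / 2 = 78.

78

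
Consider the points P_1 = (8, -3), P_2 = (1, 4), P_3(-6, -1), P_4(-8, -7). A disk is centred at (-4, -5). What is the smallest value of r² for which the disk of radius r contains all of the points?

The required radius is the distance from (-4, -5) to the farthest point.
Squared distances: 148, 106, 20, 20.
Maximum is 148, attained at P_1.

148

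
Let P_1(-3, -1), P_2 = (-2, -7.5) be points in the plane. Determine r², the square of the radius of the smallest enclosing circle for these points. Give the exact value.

The smallest circle enclosing two points has them as diameter endpoints.
Centre = midpoint = (-2.5, -4.25); r² = |P_1P_2|²/4 = 43.25/4 = 10.8125.

10.8125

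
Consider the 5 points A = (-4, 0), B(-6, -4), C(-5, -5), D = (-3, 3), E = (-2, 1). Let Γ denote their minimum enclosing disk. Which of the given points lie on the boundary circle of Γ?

By Welzl's lemma the MEC is supported by two points (diametrically opposite) or three points (on a circumcircle).
The farthest pair is C–D with squared distance 68. The circle on this segment as diameter has centre (-4, -1) and r² = 68/4 = 17.
Check A: distance² to centre = 1 ≤ 17, so it lies inside.
All remaining points lie in this disk, and no smaller disk contains both endpoints, so this is the minimum enclosing circle.
The points at distance exactly r from the centre are C, D — 2 points.

C, D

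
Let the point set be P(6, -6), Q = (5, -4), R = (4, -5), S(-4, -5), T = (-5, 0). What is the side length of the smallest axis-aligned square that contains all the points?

11

The bounding box has width 11 and height 6.
An axis-aligned square enclosing the set must have side ≥ max(width, height).
So the minimum side is max(11, 6) = 11.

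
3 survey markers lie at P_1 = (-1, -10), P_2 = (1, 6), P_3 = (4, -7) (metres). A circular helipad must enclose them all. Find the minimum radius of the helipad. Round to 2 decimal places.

Side lengths²: P_1P_2² = 260, P_1P_3² = 34, P_2P_3² = 178.
Since P_1P_2² = 260 ≥ 178 + 34 = 212, the angle opposite P_1P_2 is not acute, so the smallest enclosing circle has P_1P_2 as diameter.
Centre = midpoint of P_1P_2 = (0, -2), r² = 260/4 = 65.
r = √65 ≈ 8.06.

8.06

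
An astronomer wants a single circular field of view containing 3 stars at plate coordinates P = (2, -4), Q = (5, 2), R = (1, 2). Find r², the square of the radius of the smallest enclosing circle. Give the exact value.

11.5625

Side lengths²: PQ² = 45, PR² = 37, QR² = 16.
Since PQ² = 45 < 37 + 16 = 53, the triangle is acute, so the smallest enclosing circle is the circumcircle.
Circumcentre = (3, -0.75), r² = 11.5625.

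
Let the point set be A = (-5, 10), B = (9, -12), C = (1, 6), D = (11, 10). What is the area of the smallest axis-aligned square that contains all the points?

The bounding box has width 16 and height 22.
An axis-aligned square enclosing the set must have side ≥ max(width, height).
So the minimum side is max(16, 22) = 22.
Area = 22² = 484.

484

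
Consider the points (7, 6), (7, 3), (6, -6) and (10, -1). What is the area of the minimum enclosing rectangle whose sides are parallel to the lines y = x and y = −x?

In coordinates u = x + y, v = x − y the rectangle is axis-aligned; the map (x,y)→(u,v) scales areas by 2.
u-values: 13, 10, 0, 9; range = 13 − 0 = 13.
v-values: 1, 4, 12, 11; range = 12 − 1 = 11.
Area = (13 × 11) / 2 = 71.5.

71.5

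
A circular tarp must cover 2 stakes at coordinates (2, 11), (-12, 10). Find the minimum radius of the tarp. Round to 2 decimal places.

7.02

The smallest circle enclosing two points has them as diameter endpoints.
Centre = midpoint = (-5, 10.5); r² = |(2, 11)−(-12, 10)|²/4 = 197/4 = 49.25.
r = √(49.25) ≈ 7.02.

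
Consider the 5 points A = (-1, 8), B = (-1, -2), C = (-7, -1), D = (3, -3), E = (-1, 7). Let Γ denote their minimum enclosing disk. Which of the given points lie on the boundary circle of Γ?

A, C, D

A smallest enclosing disk is always determined by at most three of the input points on its boundary.
The minimum enclosing circle is determined by three boundary points: A, C, D.
Their circumcentre is (-43/34, 57/34) with r² = 23153/578.
The farthest remaining point E is at distance² 16421/578 ≤ 23153/578.
The points at distance exactly r from the centre are A, C, D — 3 points.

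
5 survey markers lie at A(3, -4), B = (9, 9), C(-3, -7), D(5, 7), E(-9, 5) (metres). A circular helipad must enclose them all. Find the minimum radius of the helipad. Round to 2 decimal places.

10.31

The minimum enclosing circle of a finite set is fixed by two of the points (as a diameter) or three (as a circumcircle).
The minimum enclosing circle is determined by three boundary points: B, C, E.
Their circumcentre is (1, 2.5) with r² = 106.25.
The farthest remaining point A is at distance² 46.25 ≤ 106.25.
r = √(106.25) ≈ 10.31.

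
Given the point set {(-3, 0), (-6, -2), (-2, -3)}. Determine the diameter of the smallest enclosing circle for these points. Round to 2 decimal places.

4.27

Call the three points A, B, C in the order given.
Side lengths²: AB² = 13, AC² = 10, BC² = 17.
Since BC² = 17 < 13 + 10 = 23, the triangle is acute, so the smallest enclosing circle is the circumcircle.
Circumcentre = (-85/22, -43/22), r² = 1105/242.
Diameter = 2r = 2√(1105/242) ≈ 4.27.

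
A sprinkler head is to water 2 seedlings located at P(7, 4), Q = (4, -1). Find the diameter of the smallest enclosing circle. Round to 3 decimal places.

5.831

The smallest circle enclosing two points has them as diameter endpoints.
Centre = midpoint = (5.5, 1.5); r² = |PQ|²/4 = 34/4 = 8.5.
Diameter = 2r = 2√(8.5) ≈ 5.831.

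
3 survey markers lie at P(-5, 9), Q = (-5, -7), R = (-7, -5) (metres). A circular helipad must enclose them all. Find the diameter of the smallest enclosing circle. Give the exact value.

Side lengths²: PQ² = 256, PR² = 200, QR² = 8.
Since PQ² = 256 ≥ 200 + 8 = 208, the angle opposite PQ is not acute, so the smallest enclosing circle has PQ as diameter.
Centre = midpoint of PQ = (-5, 1), r² = 256/4 = 64.
Diameter = 2r = 2√64 = 16.

16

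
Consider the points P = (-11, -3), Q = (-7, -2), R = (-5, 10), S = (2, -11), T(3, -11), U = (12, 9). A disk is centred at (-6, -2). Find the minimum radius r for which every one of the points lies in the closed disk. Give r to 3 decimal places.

The required radius is the distance from (-6, -2) to the farthest point.
Squared distances: 26, 1, 145, 145, 162, 445.
Maximum is 445, attained at U.
r = √445 ≈ 21.095.

21.095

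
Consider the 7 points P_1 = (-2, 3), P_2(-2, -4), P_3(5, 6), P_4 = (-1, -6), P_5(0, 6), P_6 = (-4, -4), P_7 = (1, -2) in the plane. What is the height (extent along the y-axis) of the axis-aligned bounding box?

max y = 6, min y = -6, so height = 12.

12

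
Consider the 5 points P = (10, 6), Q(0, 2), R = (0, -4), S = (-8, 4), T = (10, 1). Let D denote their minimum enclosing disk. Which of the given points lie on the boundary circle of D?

The minimum enclosing circle of a finite set is fixed by two of the points (as a diameter) or three (as a circumcircle).
The minimum enclosing circle is determined by three boundary points: P, S, T.
Their circumcentre is (7/6, 3.5) with r² = 1517/18.
The farthest remaining point R is at distance² 1037/18 ≤ 1517/18.
The points at distance exactly r from the centre are P, S, T — 3 points.

P, S, T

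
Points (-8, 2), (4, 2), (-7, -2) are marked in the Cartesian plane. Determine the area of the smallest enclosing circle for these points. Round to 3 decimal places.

Call the three points A, B, C in the order given.
Side lengths²: AB² = 144, AC² = 17, BC² = 137.
Since AB² = 144 < 137 + 17 = 154, the triangle is acute, so the smallest enclosing circle is the circumcircle.
Circumcentre = (-2, 1.375), r² = 36.390625.
Area = π·r² = π·36.390625 ≈ 114.325.

114.325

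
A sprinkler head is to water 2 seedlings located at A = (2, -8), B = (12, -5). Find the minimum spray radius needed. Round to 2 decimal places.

5.22

The smallest circle enclosing two points has them as diameter endpoints.
Centre = midpoint = (7, -6.5); r² = |AB|²/4 = 109/4 = 27.25.
r = √(27.25) ≈ 5.22.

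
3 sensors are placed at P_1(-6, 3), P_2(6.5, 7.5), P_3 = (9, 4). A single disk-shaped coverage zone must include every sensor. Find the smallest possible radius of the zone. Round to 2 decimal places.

Side lengths²: P_1P_2² = 176.5, P_1P_3² = 226, P_2P_3² = 18.5.
Since P_1P_3² = 226 ≥ 176.5 + 18.5 = 195, the angle opposite P_1P_3 is not acute, so the smallest enclosing circle has P_1P_3 as diameter.
Centre = midpoint of P_1P_3 = (1.5, 3.5), r² = 226/4 = 56.5.
r = √(56.5) ≈ 7.52.

7.52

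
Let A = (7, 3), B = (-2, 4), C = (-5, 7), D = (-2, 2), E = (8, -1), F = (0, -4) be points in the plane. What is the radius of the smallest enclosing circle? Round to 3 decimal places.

The farthest pair is C–E with squared distance 233. The circle on this segment as diameter has centre (1.5, 3) and r² = 233/4 = 58.25.
Check A: distance² to centre = 30.25 ≤ 58.25, so it lies inside.
All remaining points lie in this disk, and no smaller disk contains both endpoints, so this is the minimum enclosing circle.
r = √(58.25) ≈ 7.632.

7.632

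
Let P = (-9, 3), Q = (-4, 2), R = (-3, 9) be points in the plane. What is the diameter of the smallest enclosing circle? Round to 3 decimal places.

8.498

Side lengths²: PQ² = 26, PR² = 72, QR² = 50.
Since PR² = 72 < 50 + 26 = 76, the triangle is acute, so the smallest enclosing circle is the circumcircle.
Circumcentre = (-35/6, 35/6), r² = 325/18.
Diameter = 2r = 2√(325/18) ≈ 8.498.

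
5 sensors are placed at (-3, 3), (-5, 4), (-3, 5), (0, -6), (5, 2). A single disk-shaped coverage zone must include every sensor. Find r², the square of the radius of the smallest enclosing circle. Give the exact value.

A smallest enclosing disk is always determined by at most three of the input points on its boundary.
The minimum enclosing circle is determined by three boundary points: (-5, 4), (0, -6), (5, 2).
Their circumcentre is (-11/18, -1/18) with r² = 5785/162.
The farthest remaining point (-3, 5) is at distance² 5065/162 ≤ 5785/162.

5785/162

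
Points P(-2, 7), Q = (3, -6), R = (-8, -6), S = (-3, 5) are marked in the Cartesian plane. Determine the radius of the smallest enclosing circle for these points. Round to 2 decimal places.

7.67

By Welzl's lemma the MEC is supported by two points (diametrically opposite) or three points (on a circumcircle).
The minimum enclosing circle is determined by three boundary points: P, Q, R.
Their circumcentre is (-2.5, -17/26) with r² = 19885/338.
The farthest remaining point S is at distance² 10889/338 ≤ 19885/338.
r = √(19885/338) ≈ 7.67.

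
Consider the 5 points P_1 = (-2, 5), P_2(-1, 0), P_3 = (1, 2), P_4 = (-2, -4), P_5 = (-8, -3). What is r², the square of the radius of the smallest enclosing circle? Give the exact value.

1325/49

The minimum enclosing circle is determined by three boundary points: P_1, P_3, P_5.
Their circumcentre is (-27/7, 1/7) with r² = 1325/49.
The farthest remaining point P_4 is at distance² 1010/49 ≤ 1325/49.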